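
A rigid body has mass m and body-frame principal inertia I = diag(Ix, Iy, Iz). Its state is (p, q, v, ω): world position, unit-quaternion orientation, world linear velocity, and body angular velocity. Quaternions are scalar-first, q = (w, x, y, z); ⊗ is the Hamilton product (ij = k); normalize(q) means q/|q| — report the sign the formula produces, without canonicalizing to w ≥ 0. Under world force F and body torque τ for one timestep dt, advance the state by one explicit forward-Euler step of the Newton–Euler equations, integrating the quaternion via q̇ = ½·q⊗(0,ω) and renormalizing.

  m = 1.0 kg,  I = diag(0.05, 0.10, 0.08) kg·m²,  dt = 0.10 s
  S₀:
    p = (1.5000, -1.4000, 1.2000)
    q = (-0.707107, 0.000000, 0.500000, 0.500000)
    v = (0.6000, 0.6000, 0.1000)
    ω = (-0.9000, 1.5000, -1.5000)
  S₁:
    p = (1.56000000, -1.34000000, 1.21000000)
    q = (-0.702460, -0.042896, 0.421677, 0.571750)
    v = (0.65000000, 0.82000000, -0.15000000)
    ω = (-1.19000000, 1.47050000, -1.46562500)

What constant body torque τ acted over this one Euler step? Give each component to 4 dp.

ω₁ − ω₀ = (-0.29000000, -0.02950000, 0.03437500)
applied torque τ = (-0.1000, -0.0700, -0.0400)

τ = (-0.1000, -0.0700, -0.0400)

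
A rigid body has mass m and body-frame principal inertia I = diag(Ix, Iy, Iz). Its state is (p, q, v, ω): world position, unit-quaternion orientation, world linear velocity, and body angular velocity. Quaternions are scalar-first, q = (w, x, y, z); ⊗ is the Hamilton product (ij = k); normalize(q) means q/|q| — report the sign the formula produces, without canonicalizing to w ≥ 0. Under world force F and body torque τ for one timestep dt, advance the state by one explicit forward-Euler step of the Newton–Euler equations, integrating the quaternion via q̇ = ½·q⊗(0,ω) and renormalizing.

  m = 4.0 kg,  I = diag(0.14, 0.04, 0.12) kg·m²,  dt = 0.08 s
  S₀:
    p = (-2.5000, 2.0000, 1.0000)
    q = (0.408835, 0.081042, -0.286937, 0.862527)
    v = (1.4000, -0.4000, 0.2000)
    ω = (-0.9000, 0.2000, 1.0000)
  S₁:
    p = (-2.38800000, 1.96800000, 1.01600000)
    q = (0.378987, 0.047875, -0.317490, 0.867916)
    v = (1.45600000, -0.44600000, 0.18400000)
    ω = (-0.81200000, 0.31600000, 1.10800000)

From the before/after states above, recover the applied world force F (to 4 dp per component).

Δv = v₁−v₀ = (0.05600000, -0.04600000, -0.01600000)
F = m·Δv/dt = (2.8000, -2.3000, -0.8000)

F = (2.8000, -2.3000, -0.8000)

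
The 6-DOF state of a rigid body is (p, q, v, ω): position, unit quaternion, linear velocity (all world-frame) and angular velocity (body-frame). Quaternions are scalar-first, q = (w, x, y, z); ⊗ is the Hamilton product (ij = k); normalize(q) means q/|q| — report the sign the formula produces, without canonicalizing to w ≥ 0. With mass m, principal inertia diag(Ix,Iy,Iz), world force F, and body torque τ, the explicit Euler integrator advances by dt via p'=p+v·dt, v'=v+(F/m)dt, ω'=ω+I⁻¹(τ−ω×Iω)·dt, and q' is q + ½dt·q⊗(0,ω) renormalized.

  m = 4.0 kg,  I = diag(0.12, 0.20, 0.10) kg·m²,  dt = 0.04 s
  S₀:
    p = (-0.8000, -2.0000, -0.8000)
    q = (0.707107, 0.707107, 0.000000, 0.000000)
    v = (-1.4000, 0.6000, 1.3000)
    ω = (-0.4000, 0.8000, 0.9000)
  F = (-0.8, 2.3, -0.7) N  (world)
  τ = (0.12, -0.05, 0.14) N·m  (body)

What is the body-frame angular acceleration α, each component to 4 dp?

α = (1.6000, -0.2140, 1.6560)

gyro term ω×Iω = (-0.0720, -0.0072, -0.0256)
(τ − ω×Iω)/I = (1.6000, -0.2140, 1.6560)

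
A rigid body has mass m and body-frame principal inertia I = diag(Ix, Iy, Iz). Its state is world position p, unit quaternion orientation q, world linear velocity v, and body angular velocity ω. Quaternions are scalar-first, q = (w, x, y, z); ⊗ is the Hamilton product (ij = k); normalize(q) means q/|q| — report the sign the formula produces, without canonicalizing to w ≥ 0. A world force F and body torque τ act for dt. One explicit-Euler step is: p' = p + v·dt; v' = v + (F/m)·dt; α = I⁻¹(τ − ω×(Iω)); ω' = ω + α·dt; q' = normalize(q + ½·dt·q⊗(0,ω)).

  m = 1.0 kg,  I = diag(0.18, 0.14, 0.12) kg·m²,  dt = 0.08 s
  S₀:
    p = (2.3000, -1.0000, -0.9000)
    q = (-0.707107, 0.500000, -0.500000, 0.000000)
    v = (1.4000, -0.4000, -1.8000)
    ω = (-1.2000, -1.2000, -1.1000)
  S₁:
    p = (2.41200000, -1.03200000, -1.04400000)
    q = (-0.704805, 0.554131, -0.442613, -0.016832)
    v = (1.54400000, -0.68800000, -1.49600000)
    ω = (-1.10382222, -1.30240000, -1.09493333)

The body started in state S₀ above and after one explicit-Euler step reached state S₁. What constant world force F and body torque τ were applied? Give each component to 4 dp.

F = (1.8000, -3.6000, 3.8000)
τ = (0.1900, -0.1000, -0.0500)

Δω = ω₁−ω₀ = (0.09617778, -0.10240000, 0.00506667)
precession coupling = (-0.0264, 0.0792, -0.0576)
applied torque τ = (0.1900, -0.1000, -0.0500)
v₁ − v₀ = (0.14400000, -0.28800000, 0.30400000)
m·(v₁−v₀)/dt = (1.8000, -3.6000, 3.8000)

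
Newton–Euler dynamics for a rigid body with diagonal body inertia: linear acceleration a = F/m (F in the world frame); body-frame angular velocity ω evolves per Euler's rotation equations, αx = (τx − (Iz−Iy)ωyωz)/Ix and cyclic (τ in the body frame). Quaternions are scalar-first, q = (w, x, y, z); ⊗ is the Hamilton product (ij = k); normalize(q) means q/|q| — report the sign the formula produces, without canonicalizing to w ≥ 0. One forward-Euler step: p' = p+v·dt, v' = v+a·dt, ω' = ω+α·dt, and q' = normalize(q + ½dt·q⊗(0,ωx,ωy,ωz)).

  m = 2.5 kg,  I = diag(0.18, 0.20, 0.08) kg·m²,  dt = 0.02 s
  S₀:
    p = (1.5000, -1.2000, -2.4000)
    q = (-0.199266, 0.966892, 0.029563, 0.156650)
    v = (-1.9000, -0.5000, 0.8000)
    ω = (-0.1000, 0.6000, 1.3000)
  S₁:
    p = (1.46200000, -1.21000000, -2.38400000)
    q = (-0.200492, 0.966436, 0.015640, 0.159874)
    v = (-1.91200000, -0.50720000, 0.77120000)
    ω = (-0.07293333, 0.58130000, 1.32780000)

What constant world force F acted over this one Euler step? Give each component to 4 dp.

v₁ − v₀ = (-0.01200000, -0.00720000, -0.02880000)
m·(v₁−v₀)/dt = (-1.5000, -0.9000, -3.6000)

F = (-1.5000, -0.9000, -3.6000)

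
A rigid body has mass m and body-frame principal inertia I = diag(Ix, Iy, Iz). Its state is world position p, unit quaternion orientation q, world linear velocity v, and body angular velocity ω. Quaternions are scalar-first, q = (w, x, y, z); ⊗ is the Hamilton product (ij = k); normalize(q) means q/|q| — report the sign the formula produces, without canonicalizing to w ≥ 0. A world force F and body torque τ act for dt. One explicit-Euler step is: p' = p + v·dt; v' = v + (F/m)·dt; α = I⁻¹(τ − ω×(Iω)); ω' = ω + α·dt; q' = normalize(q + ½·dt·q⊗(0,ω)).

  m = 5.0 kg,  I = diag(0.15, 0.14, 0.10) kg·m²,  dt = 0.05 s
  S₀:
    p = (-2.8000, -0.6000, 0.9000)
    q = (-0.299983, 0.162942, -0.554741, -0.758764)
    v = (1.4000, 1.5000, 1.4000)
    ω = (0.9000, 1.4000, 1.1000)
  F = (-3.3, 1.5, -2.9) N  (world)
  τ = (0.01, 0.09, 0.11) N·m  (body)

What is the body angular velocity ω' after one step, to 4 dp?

ω' = (0.9239, 1.4145, 1.1613)

gyro term ω×Iω = (-0.0616, 0.0495, -0.0126)
angular accel α = (0.4773, 0.2893, 1.2260)
ω + α·dt = (0.9239, 1.4145, 1.1613)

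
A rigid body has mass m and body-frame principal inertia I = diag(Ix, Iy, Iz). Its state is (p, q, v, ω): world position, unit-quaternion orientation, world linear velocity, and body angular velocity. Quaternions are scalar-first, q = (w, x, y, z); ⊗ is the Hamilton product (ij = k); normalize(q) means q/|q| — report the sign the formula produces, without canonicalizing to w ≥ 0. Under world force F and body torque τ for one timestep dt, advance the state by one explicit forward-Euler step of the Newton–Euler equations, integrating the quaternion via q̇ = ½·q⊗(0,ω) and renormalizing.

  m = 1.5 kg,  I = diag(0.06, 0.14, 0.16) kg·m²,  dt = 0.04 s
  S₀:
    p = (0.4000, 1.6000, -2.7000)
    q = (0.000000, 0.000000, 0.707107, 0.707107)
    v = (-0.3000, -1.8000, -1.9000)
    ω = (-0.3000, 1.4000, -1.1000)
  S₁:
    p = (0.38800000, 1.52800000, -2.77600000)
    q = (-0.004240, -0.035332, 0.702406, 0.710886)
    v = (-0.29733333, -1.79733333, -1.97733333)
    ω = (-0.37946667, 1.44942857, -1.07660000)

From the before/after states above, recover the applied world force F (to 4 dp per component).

v₁ − v₀ = (0.00266667, 0.00266667, -0.07733333)
F = m·Δv/dt = (0.1000, 0.1000, -2.9000)

F = (0.1000, 0.1000, -2.9000)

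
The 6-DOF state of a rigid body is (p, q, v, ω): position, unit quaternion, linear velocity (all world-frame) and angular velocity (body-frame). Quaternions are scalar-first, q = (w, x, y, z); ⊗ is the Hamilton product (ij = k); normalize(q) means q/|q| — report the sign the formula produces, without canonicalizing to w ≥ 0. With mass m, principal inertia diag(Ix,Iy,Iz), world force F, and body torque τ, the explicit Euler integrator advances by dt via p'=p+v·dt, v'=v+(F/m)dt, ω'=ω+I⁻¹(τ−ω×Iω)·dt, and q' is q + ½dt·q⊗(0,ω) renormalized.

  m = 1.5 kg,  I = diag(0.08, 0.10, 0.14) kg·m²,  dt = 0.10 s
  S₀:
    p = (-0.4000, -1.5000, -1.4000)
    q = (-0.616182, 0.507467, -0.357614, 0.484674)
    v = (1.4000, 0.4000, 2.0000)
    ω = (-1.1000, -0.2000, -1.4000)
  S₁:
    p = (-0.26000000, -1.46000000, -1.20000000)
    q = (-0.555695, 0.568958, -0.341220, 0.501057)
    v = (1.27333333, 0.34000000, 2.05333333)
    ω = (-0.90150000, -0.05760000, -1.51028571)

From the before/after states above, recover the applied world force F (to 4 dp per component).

v₁ − v₀ = (-0.12666667, -0.06000000, 0.05333333)
applied force F = (-1.9000, -0.9000, 0.8000)

F = (-1.9000, -0.9000, 0.8000)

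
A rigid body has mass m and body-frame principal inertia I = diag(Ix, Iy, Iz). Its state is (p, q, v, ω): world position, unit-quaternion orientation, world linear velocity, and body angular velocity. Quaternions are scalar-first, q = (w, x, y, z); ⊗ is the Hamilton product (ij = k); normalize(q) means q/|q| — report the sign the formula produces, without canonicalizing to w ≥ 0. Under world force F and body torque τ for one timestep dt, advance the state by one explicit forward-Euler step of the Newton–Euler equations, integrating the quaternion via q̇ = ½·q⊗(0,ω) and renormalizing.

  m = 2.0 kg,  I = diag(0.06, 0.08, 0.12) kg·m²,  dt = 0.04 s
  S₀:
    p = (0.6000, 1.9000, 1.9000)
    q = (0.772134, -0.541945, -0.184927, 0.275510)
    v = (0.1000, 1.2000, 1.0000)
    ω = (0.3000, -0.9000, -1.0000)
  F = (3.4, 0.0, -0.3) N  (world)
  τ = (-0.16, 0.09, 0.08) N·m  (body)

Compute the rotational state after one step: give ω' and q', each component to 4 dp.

(τ − ω×Iω)/I = (-3.2667, 0.9000, 0.7117)
new body rate ω' = (0.1693, -0.8640, -0.9715)
Hamilton product q⊗(0,ω) = (0.2716592, 0.6645262, -1.1542126, -0.2289054)
q' = normalize(q + ½dt·q⊗(0,ω)) = (0.7773, -0.5285, -0.2079, 0.2708)

ω' = (0.1693, -0.8640, -0.9715)
q' = (0.7773, -0.5285, -0.2079, 0.2708)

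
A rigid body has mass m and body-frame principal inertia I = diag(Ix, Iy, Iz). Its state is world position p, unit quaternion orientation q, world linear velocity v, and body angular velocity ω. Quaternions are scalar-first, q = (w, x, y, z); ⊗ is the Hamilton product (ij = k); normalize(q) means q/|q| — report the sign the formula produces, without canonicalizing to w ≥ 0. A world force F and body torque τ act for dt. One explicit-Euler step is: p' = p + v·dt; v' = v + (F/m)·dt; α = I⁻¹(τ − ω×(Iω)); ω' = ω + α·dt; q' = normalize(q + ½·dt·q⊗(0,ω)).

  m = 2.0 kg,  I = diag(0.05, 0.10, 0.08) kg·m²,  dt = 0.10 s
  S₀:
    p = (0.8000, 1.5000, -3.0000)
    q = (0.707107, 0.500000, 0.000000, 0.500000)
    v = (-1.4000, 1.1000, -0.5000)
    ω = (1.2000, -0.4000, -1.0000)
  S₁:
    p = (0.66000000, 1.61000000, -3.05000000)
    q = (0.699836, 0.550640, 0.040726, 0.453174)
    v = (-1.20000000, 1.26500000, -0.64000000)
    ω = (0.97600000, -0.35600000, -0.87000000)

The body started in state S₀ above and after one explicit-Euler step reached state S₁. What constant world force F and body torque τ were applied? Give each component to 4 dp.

F = (4.0000, 3.3000, -2.8000)
τ = (-0.1200, 0.0800, 0.0800)

velocity change Δv = (0.20000000, 0.16500000, -0.14000000)
applied force F = (4.0000, 3.3000, -2.8000)
ω₁ − ω₀ = (-0.22400000, 0.04400000, 0.13000000)
applied torque τ = (-0.1200, 0.0800, 0.0800)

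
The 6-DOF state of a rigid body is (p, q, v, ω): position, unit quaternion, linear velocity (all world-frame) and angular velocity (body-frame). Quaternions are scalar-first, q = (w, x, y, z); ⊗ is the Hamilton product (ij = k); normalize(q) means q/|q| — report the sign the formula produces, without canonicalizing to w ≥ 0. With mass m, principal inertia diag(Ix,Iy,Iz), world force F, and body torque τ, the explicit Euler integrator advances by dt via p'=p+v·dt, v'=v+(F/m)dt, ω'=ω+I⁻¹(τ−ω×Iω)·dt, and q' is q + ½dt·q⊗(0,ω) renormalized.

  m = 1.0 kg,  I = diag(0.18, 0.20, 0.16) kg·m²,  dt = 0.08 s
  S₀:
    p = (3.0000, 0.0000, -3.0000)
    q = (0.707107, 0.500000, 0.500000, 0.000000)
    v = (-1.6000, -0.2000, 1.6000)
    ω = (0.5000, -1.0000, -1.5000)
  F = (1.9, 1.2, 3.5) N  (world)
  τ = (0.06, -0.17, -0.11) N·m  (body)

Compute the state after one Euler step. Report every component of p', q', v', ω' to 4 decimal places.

angular accel α = (0.6667, -0.7750, -0.6250)
ω' = ω + α·dt = (0.5533, -1.0620, -1.5500)
Hamilton product q⊗(0,ω) = (0.2500000, -0.3964465, 0.0428930, -1.8106605)
q' = normalize(q + ½dt·q⊗(0,ω)) = (0.7151, 0.4828, 0.5003, -0.0722)
a = F/m = (1.9000, 1.2000, 3.5000)
new position p' = (2.8720, -0.0160, -2.8720)
v' = v + a·dt = (-1.4480, -0.1040, 1.8800)

p' = (2.8720, -0.0160, -2.8720)
q' = (0.7151, 0.4828, 0.5003, -0.0722)
v' = (-1.4480, -0.1040, 1.8800)
ω' = (0.5533, -1.0620, -1.5500)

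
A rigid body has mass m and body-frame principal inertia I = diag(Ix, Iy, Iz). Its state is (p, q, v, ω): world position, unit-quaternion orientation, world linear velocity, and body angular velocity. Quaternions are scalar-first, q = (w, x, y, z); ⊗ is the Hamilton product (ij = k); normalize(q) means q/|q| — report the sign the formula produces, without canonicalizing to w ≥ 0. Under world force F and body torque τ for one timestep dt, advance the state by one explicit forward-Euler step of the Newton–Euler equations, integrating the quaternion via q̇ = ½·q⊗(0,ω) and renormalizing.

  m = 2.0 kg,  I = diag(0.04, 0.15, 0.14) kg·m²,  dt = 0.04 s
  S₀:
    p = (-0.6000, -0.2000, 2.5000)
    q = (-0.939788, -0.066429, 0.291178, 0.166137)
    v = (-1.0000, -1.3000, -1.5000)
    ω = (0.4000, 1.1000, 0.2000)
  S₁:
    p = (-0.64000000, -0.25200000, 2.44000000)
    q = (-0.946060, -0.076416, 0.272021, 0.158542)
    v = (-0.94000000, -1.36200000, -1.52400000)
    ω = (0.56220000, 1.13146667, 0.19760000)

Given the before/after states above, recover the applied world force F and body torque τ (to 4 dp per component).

v₁ − v₀ = (0.06000000, -0.06200000, -0.02400000)
applied force F = (3.0000, -3.1000, -1.2000)
ω₁ − ω₀ = (0.16220000, 0.03146667, -0.00240000)
precession coupling = (-0.0022, -0.0080, 0.0484)
I·α + gyro = (0.1600, 0.1100, 0.0400)

F = (3.0000, -3.1000, -1.2000)
τ = (0.1600, 0.1100, 0.0400)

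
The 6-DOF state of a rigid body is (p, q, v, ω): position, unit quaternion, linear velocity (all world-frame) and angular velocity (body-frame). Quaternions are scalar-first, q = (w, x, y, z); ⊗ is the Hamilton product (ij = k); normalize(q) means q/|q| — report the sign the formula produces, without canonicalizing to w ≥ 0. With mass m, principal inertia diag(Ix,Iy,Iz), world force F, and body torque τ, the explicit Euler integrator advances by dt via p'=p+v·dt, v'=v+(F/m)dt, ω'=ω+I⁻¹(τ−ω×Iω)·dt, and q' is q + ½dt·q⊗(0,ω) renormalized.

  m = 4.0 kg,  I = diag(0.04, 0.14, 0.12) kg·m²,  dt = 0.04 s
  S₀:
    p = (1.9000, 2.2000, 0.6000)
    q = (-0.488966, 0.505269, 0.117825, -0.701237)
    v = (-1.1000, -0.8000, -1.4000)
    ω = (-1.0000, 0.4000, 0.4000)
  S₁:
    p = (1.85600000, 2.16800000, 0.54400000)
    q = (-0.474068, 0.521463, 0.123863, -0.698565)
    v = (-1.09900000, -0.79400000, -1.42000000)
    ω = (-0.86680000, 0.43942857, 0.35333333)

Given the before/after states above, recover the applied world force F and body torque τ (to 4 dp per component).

F = (0.1000, 0.6000, -2.0000)
τ = (0.1300, 0.1700, -0.1800)

ω₁ − ω₀ = (0.13320000, 0.03942857, -0.04666667)
I·α + gyro = (0.1300, 0.1700, -0.1800)
Δv = v₁−v₀ = (0.00100000, 0.00600000, -0.02000000)
applied force F = (0.1000, 0.6000, -2.0000)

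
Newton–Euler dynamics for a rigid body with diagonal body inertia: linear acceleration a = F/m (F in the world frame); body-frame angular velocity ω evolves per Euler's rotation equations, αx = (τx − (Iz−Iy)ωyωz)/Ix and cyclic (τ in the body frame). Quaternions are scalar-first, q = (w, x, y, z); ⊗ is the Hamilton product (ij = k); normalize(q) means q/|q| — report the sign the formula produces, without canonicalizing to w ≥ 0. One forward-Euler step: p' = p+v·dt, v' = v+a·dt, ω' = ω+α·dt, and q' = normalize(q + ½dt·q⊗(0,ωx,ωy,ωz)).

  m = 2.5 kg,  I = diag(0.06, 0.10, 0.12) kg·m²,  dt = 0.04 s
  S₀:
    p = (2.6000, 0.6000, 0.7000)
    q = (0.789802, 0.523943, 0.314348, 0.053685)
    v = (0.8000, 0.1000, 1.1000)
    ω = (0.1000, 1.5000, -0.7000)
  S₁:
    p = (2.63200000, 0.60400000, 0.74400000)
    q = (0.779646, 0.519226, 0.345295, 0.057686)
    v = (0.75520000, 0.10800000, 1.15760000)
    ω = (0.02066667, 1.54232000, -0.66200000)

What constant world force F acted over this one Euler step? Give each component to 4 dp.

v₁ − v₀ = (-0.04480000, 0.00800000, 0.05760000)
F = m·Δv/dt = (-2.8000, 0.5000, 3.6000)

F = (-2.8000, 0.5000, 3.6000)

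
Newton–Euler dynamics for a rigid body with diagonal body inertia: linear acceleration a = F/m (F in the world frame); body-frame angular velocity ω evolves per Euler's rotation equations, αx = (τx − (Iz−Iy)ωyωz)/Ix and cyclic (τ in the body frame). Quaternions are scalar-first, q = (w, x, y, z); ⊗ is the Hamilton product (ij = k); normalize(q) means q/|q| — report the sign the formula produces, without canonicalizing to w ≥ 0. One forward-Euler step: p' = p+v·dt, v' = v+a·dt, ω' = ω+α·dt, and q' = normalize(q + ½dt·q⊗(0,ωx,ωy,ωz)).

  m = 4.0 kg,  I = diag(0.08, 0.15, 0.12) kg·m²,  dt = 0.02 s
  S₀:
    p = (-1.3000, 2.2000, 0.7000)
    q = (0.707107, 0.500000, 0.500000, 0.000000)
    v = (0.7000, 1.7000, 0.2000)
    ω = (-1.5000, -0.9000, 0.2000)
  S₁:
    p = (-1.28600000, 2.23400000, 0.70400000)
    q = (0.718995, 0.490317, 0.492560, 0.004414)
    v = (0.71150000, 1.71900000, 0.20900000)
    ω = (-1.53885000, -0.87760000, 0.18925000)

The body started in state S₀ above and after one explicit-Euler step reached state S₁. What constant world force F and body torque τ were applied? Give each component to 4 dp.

Δω = ω₁−ω₀ = (-0.03885000, 0.02240000, -0.01075000)
applied torque τ = (-0.1500, 0.1800, 0.0300)
velocity change Δv = (0.01150000, 0.01900000, 0.00900000)
F = m·Δv/dt = (2.3000, 3.8000, 1.8000)

F = (2.3000, 3.8000, 1.8000)
τ = (-0.1500, 0.1800, 0.0300)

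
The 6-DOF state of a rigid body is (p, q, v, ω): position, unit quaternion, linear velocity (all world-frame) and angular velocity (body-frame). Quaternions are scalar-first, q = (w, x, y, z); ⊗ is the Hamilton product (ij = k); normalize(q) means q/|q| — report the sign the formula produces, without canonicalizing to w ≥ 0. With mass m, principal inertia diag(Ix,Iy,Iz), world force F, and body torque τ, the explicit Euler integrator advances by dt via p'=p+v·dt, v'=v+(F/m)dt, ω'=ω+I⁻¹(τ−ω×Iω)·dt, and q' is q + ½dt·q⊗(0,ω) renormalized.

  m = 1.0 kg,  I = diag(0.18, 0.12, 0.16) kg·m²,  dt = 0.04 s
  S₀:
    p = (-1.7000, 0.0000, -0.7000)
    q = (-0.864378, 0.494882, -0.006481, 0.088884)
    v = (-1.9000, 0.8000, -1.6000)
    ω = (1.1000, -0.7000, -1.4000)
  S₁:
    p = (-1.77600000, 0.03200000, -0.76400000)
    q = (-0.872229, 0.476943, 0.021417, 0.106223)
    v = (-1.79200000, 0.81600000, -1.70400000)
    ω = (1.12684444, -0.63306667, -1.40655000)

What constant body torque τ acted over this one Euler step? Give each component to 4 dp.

τ = (0.1600, 0.1700, 0.0200)

rate change Δω = (0.02684444, 0.06693333, -0.00655000)
ω₀×(Iω₀) = (0.0392, -0.0308, 0.0462)
applied torque τ = (0.1600, 0.1700, 0.0200)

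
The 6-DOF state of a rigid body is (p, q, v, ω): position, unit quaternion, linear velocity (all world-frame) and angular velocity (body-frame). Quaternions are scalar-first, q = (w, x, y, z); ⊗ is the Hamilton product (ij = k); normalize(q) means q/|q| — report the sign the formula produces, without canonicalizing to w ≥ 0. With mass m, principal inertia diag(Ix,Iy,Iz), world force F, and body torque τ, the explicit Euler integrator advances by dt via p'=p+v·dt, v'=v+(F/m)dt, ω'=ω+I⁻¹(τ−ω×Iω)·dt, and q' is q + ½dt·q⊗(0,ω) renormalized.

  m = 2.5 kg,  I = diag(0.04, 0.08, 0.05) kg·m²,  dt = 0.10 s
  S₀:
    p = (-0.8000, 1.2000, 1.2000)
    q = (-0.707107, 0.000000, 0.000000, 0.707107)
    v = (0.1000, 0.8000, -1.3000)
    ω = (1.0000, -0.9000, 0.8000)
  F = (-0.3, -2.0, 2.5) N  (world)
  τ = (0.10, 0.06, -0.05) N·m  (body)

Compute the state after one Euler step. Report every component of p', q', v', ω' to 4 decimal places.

p' = (-0.7900, 1.2800, 1.0700)
q' = (-0.7331, -0.0035, 0.0670, 0.6768)
v' = (0.0880, 0.7200, -1.2000)
ω' = (1.1960, -0.8150, 0.7720)

a = F/m = (-0.1200, -0.8000, 1.0000)
p + v·dt = (-0.7900, 1.2800, 1.0700)
new velocity v' = (0.0880, 0.7200, -1.2000)
precession coupling ω×(Iω) = (0.0216, -0.0080, -0.0360)
α = I⁻¹(τ − ω×Iω) = (1.9600, 0.8500, -0.2800)
ω + α·dt = (1.1960, -0.8150, 0.7720)
Hamilton product q⊗(0,ω) = (-0.5656856, -0.0707107, 1.3435033, -0.5656856)
updated quaternion q' = (-0.7331, -0.0035, 0.0670, 0.6768)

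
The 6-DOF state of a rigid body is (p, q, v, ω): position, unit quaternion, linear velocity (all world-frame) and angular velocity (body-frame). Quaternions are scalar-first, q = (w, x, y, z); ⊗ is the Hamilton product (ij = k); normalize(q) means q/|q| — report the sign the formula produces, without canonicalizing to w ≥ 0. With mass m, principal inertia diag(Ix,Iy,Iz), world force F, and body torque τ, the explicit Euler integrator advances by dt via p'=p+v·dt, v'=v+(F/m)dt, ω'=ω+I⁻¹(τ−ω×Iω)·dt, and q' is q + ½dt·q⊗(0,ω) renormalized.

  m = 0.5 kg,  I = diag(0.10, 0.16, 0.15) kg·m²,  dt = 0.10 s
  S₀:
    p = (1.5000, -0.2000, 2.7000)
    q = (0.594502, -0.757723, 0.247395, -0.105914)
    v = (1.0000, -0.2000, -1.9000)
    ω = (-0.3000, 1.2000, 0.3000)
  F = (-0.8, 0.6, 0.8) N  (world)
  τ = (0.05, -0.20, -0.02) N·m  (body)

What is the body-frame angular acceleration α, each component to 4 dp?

ω×(Iω) gyroscopic = (-0.0036, 0.0045, -0.0216)
α = I⁻¹(τ − ω×Iω) = (0.5360, -1.2781, 0.0107)

α = (0.5360, -1.2781, 0.0107)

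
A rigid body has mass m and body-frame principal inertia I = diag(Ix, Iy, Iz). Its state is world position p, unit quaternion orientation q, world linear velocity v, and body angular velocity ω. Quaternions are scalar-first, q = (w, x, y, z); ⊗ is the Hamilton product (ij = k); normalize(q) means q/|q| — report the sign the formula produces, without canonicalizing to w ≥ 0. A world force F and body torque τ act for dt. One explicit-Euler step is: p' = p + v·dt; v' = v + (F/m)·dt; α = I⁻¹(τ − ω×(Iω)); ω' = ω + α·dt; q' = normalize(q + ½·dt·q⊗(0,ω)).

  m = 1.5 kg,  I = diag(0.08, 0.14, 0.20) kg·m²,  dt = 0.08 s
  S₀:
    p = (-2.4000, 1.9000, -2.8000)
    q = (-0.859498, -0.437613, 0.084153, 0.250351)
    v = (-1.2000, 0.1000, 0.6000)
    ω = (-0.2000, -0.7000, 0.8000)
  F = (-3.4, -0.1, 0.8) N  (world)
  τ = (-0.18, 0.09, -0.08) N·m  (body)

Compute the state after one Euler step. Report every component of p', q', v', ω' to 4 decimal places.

p' = (-2.4960, 1.9080, -2.7520)
q' = (-0.8678, -0.4206, 0.1201, 0.2356)
v' = (-1.3813, 0.0947, 0.6427)
ω' = (-0.3464, -0.6595, 0.7646)

ω×(Iω) gyroscopic = (-0.0336, 0.0192, 0.0084)
(τ − ω×Iω)/I = (-1.8300, 0.5057, -0.4420)
new body rate ω' = (-0.3464, -0.6595, 0.7646)
2q̇ = q⊗(0,ω) = (-0.2288963, 0.4144677, 0.9016688, -0.3644387)
updated quaternion q' = (-0.8678, -0.4206, 0.1201, 0.2356)
a = (-2.2667, -0.0667, 0.5333)
new position p' = (-2.4960, 1.9080, -2.7520)
v + (F/m)dt = (-1.3813, 0.0947, 0.6427)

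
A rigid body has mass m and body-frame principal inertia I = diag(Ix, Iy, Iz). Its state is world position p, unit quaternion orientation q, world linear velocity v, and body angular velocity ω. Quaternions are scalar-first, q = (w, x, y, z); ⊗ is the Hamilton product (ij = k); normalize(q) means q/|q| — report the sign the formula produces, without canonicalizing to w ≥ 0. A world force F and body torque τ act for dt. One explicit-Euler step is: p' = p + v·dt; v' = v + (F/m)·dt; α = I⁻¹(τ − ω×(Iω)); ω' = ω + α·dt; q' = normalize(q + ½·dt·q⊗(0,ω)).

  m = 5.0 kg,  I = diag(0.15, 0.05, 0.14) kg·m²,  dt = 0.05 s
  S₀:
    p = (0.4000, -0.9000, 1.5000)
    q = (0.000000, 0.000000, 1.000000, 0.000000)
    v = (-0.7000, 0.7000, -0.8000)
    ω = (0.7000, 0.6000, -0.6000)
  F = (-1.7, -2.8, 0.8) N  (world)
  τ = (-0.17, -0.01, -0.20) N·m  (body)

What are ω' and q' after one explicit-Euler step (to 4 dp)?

(τ − ω×Iω)/I = (-0.9173, -0.1160, -1.1286)
ω + α·dt = (0.6541, 0.5942, -0.6564)
Hamilton product q⊗(0,ω) = (-0.6000000, -0.6000000, 0.0000000, -0.7000000)
q + ½dt·q⊗(0,ω), renormalized = (-0.0150, -0.0150, 0.9996, -0.0175)

ω' = (0.6541, 0.5942, -0.6564)
q' = (-0.0150, -0.0150, 0.9996, -0.0175)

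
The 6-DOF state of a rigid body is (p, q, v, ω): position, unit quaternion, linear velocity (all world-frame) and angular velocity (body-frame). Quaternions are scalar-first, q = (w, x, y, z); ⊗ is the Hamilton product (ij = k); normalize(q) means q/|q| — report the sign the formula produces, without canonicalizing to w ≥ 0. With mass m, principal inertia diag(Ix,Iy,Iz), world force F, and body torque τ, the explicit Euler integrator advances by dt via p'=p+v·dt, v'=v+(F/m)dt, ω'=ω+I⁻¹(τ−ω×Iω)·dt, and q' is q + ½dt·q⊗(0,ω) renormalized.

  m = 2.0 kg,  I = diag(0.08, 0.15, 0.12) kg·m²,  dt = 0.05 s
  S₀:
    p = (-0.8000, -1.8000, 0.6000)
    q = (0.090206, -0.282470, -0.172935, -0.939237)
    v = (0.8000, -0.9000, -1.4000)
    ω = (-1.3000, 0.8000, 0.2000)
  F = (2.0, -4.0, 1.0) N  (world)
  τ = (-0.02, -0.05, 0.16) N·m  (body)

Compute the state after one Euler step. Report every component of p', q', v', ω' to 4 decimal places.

p' = (-0.7600, -1.8450, 0.5300)
q' = (0.0891, -0.2673, -0.1391, -0.9494)
v' = (0.8500, -1.0000, -1.3750)
ω' = (-1.3095, 0.7799, 0.2970)

ω×(Iω) gyroscopic = (-0.0048, 0.0104, -0.0728)
α = I⁻¹(τ − ω×Iω) = (-0.1900, -0.4027, 1.9400)
ω + α·dt = (-1.3095, 0.7799, 0.2970)
q⊗(0,ω) = (-0.0410156, 0.5995348, 1.3496669, -0.4327503)
updated quaternion q' = (0.0891, -0.2673, -0.1391, -0.9494)
a = (1.0000, -2.0000, 0.5000)
p' = p + v·dt = (-0.7600, -1.8450, 0.5300)
new velocity v' = (0.8500, -1.0000, -1.3750)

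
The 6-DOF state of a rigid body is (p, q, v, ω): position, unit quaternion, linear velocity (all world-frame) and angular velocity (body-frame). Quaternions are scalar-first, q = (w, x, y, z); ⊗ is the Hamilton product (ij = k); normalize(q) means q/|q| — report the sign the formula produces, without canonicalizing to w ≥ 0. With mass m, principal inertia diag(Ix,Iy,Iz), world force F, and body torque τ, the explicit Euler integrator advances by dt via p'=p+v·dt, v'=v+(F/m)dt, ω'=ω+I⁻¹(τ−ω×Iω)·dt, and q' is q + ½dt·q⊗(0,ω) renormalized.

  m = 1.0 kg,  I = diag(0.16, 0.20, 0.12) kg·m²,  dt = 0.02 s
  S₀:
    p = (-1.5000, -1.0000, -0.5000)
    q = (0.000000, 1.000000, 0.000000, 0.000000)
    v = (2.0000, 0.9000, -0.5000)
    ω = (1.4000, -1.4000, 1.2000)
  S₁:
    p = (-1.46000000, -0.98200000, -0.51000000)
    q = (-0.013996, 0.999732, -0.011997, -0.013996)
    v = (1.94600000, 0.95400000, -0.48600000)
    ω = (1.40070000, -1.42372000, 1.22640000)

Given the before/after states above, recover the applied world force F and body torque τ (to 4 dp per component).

velocity change Δv = (-0.05400000, 0.05400000, 0.01400000)
applied force F = (-2.7000, 2.7000, 0.7000)
Δω = ω₁−ω₀ = (0.00070000, -0.02372000, 0.02640000)
precession coupling = (0.1344, 0.0672, -0.0784)
I·α + gyro = (0.1400, -0.1700, 0.0800)

F = (-2.7000, 2.7000, 0.7000)
τ = (0.1400, -0.1700, 0.0800)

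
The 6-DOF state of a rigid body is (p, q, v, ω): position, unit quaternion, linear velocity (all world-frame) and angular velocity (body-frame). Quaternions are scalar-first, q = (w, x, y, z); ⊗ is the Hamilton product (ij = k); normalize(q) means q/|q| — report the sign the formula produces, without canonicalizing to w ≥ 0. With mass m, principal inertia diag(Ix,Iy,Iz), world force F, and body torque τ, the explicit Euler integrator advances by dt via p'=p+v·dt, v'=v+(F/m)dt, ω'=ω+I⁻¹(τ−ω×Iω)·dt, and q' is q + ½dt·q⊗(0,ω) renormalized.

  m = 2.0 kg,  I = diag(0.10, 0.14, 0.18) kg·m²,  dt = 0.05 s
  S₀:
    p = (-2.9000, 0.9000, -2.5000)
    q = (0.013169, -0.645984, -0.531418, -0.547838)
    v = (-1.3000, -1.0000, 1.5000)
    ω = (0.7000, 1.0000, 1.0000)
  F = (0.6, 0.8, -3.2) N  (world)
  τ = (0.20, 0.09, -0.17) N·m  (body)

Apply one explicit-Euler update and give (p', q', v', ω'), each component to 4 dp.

ω×(Iω) gyroscopic = (0.0400, -0.0560, 0.0280)
(τ − ω×Iω)/I = (1.6000, 1.0429, -1.1000)
ω' = ω + α·dt = (0.7800, 1.0521, 0.9450)
q⊗(0,ω) = (1.5314448, 0.0256383, 0.2756664, -0.2608224)
updated quaternion q' = (0.0514, -0.6448, -0.5241, -0.5539)
a = F/m = (0.3000, 0.4000, -1.6000)
new position p' = (-2.9650, 0.8500, -2.4250)
v + (F/m)dt = (-1.2850, -0.9800, 1.4200)

p' = (-2.9650, 0.8500, -2.4250)
q' = (0.0514, -0.6448, -0.5241, -0.5539)
v' = (-1.2850, -0.9800, 1.4200)
ω' = (0.7800, 1.0521, 0.9450)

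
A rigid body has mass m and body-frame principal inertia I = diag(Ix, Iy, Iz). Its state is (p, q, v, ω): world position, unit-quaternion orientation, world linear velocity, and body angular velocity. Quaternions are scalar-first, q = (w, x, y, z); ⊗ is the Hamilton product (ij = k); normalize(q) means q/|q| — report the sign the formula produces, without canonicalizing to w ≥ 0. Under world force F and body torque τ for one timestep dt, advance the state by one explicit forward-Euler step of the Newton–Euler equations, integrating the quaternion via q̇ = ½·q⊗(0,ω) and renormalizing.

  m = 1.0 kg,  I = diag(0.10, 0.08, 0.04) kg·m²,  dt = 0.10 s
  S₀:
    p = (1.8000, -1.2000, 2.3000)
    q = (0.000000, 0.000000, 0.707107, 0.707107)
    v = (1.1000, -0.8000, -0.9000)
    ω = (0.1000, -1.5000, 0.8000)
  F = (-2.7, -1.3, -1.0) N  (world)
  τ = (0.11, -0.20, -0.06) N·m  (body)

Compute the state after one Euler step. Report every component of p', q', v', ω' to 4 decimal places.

p' = p + v·dt = (1.9100, -1.2800, 2.2100)
v + (F/m)dt = (0.8300, -0.9300, -1.0000)
α = I⁻¹(τ − ω×Iω) = (0.6200, -2.5600, -1.5750)
ω' = ω + α·dt = (0.1620, -1.7560, 0.6425)
q⊗(0,ω) = (0.4949749, 1.6263461, 0.0707107, -0.0707107)
q + ½dt·q⊗(0,ω), renormalized = (0.0247, 0.0810, 0.7081, 0.7010)

p' = (1.9100, -1.2800, 2.2100)
q' = (0.0247, 0.0810, 0.7081, 0.7010)
v' = (0.8300, -0.9300, -1.0000)
ω' = (0.1620, -1.7560, 0.6425)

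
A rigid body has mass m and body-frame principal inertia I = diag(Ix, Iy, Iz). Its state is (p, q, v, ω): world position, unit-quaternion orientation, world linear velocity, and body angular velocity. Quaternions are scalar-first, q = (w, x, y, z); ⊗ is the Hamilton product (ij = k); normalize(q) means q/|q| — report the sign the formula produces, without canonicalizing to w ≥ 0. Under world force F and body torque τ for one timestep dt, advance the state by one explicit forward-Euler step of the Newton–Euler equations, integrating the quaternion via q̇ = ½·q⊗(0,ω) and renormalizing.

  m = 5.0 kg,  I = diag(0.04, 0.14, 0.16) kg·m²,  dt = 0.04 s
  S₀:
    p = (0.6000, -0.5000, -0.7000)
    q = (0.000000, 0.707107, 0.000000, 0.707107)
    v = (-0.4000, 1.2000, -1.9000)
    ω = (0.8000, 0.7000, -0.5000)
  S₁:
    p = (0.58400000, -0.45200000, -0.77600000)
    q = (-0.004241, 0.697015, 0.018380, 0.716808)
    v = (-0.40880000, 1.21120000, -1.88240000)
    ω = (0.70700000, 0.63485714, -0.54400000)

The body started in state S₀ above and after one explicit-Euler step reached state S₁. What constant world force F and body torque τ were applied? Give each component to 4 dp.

F = (-1.1000, 1.4000, 2.2000)
τ = (-0.1000, -0.1800, -0.1200)

Δv = v₁−v₀ = (-0.00880000, 0.01120000, 0.01760000)
F = m·Δv/dt = (-1.1000, 1.4000, 2.2000)
rate change Δω = (-0.09300000, -0.06514286, -0.04400000)
precession coupling = (-0.0070, 0.0480, 0.0560)
I·α + gyro = (-0.1000, -0.1800, -0.1200)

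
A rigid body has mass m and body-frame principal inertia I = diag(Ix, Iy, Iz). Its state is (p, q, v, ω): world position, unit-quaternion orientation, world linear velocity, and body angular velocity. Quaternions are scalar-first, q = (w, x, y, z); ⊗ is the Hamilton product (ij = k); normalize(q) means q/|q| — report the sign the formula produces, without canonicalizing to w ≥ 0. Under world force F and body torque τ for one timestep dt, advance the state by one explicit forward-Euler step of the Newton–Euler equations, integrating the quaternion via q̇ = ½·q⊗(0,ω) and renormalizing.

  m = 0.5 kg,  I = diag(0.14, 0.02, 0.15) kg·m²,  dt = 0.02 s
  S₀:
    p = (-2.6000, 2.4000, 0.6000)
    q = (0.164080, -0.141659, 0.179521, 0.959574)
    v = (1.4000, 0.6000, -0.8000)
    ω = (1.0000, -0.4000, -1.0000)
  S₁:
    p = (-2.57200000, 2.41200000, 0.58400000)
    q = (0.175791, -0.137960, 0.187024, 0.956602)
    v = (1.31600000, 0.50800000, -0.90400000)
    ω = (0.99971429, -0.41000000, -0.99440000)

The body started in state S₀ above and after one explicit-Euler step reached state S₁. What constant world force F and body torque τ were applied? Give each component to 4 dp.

velocity change Δv = (-0.08400000, -0.09200000, -0.10400000)
m·(v₁−v₀)/dt = (-2.1000, -2.3000, -2.6000)
rate change Δω = (-0.00028571, -0.01000000, 0.00560000)
I·α + gyro = (0.0500, 0.0000, 0.0900)

F = (-2.1000, -2.3000, -2.6000)
τ = (0.0500, 0.0000, 0.0900)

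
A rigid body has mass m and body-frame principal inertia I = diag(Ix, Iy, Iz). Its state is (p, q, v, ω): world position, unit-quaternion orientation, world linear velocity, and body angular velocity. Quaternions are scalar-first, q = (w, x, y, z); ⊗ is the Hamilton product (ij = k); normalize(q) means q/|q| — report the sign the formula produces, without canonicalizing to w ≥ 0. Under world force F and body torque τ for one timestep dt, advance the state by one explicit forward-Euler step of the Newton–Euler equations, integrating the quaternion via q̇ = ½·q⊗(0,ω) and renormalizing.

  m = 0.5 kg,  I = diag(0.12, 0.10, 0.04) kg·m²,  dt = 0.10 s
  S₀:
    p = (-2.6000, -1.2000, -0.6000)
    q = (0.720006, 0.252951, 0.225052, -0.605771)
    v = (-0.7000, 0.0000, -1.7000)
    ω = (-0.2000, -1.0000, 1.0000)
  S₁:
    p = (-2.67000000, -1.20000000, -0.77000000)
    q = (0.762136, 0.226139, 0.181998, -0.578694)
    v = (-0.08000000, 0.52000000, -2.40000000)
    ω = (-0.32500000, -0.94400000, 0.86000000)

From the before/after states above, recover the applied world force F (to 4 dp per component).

Δv = v₁−v₀ = (0.62000000, 0.52000000, -0.70000000)
F = m·Δv/dt = (3.1000, 2.6000, -3.5000)

F = (3.1000, 2.6000, -3.5000)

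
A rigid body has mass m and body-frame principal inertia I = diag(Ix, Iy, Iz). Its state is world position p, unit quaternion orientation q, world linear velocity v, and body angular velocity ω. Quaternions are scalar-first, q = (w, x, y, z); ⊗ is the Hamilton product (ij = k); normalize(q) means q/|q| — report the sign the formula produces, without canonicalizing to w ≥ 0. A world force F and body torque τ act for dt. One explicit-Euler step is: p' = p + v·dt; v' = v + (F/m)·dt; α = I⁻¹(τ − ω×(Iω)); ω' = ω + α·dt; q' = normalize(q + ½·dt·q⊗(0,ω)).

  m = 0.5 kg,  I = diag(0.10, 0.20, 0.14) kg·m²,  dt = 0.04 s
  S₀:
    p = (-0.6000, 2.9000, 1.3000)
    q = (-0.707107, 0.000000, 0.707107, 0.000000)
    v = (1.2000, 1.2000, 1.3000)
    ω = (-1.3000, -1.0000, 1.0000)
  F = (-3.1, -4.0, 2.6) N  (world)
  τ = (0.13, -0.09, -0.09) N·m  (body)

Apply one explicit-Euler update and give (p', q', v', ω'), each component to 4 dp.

gyro term ω×Iω = (0.0600, 0.0520, 0.1300)
(τ − ω×Iω)/I = (0.7000, -0.7100, -1.5714)
new body rate ω' = (-1.2720, -1.0284, 0.9371)
2q̇ = q⊗(0,ω) = (0.7071070, 1.6263461, 0.7071070, 0.2121321)
q + ½dt·q⊗(0,ω), renormalized = (-0.6925, 0.0325, 0.7207, 0.0042)
a = (-6.2000, -8.0000, 5.2000)
p + v·dt = (-0.5520, 2.9480, 1.3520)
new velocity v' = (0.9520, 0.8800, 1.5080)

p' = (-0.5520, 2.9480, 1.3520)
q' = (-0.6925, 0.0325, 0.7207, 0.0042)
v' = (0.9520, 0.8800, 1.5080)
ω' = (-1.2720, -1.0284, 0.9371)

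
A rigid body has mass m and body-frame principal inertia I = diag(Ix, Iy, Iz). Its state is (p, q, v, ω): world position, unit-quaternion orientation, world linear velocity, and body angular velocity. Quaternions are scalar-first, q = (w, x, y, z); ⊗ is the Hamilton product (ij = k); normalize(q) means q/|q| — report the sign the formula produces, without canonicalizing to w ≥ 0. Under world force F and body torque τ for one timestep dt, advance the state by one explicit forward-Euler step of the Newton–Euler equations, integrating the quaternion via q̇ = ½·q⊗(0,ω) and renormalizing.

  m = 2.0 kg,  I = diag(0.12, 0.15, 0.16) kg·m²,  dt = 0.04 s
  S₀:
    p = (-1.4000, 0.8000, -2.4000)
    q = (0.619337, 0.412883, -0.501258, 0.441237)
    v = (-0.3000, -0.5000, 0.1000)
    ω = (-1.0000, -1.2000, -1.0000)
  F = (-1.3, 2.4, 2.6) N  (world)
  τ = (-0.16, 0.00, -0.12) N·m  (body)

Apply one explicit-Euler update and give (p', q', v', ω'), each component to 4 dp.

precession coupling ω×(Iω) = (0.0120, -0.0400, 0.0360)
α = I⁻¹(τ − ω×Iω) = (-1.4333, 0.2667, -0.9750)
ω' = ω + α·dt = (-1.0573, -1.1893, -1.0390)
2q̇ = q⊗(0,ω) = (0.2526104, 0.4114054, -0.7715584, -1.6160546)
q' = normalize(q + ½dt·q⊗(0,ω)) = (0.6240, 0.4208, -0.5163, 0.4086)
a = (-0.6500, 1.2000, 1.3000)
new position p' = (-1.4120, 0.7800, -2.3960)
new velocity v' = (-0.3260, -0.4520, 0.1520)

p' = (-1.4120, 0.7800, -2.3960)
q' = (0.6240, 0.4208, -0.5163, 0.4086)
v' = (-0.3260, -0.4520, 0.1520)
ω' = (-1.0573, -1.1893, -1.0390)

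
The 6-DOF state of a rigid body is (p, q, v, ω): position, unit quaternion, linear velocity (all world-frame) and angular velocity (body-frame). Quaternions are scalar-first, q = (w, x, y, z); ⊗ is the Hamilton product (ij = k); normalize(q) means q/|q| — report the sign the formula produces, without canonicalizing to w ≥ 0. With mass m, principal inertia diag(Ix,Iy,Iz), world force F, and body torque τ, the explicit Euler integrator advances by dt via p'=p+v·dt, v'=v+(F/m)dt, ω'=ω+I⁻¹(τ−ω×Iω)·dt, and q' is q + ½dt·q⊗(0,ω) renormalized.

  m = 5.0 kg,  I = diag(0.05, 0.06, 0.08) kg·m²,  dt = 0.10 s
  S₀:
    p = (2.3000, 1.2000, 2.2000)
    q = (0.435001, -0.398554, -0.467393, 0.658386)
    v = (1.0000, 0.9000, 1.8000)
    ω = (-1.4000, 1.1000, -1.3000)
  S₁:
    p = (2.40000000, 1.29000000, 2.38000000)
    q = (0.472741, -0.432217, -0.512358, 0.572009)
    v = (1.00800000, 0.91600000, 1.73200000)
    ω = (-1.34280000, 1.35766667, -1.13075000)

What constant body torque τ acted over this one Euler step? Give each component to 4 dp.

rate change Δω = (0.05720000, 0.25766667, 0.16925000)
ω₀×(Iω₀) = (-0.0286, -0.0546, -0.0154)
τ = I·(Δω/dt) + ω₀×(Iω₀) = (0.0000, 0.1000, 0.1200)

τ = (0.0000, 0.1000, 0.1200)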